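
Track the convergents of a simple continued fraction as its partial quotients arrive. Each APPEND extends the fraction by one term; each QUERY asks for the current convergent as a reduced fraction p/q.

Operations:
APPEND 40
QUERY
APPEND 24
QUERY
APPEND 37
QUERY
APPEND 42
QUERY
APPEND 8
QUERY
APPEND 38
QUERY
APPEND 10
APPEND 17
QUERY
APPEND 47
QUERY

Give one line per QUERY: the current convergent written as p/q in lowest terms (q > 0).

40/1
961/24
35597/889
1496035/37362
12003877/299785
457643361/11429192
78461080640/1959488177
3692259227567/92210536024

APPEND 40: p_0 = 40·1 + 0 = 40, q_0 = 40·0 + 1 = 1 → 40/1
APPEND 24: p_1 = 24·40 + 1 = 961, q_1 = 24·1 + 0 = 24 → 961/24
APPEND 37: p_2 = 37·961 + 40 = 35597, q_2 = 37·24 + 1 = 889 → 35597/889
APPEND 42: p_3 = 42·35597 + 961 = 1496035, q_3 = 42·889 + 24 = 37362 → 1496035/37362
APPEND 8: p_4 = 8·1496035 + 35597 = 12003877, q_4 = 8·37362 + 889 = 299785 → 12003877/299785
APPEND 38: p_5 = 38·12003877 + 1496035 = 457643361, q_5 = 38·299785 + 37362 = 11429192 → 457643361/11429192
APPEND 10: p_6 = 10·457643361 + 12003877 = 4588437487, q_6 = 10·11429192 + 299785 = 114591705 → 4588437487/114591705
APPEND 17: p_7 = 17·4588437487 + 457643361 = 78461080640, q_7 = 17·114591705 + 11429192 = 1959488177 → 78461080640/1959488177
APPEND 47: p_8 = 47·78461080640 + 4588437487 = 3692259227567, q_8 = 47·1959488177 + 114591705 = 92210536024 → 3692259227567/92210536024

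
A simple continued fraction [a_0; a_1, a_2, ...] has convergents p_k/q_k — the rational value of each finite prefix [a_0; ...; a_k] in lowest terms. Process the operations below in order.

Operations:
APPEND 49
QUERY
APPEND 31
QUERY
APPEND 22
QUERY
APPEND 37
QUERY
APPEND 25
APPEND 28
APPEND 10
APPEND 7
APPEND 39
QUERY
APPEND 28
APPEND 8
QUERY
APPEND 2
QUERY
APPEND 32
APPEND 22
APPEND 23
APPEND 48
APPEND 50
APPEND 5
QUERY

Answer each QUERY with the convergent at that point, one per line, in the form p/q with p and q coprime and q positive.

APPEND 49: p_0 = 49·1 + 0 = 49, q_0 = 49·0 + 1 = 1 → 49/1
APPEND 31: p_1 = 31·49 + 1 = 1520, q_1 = 31·1 + 0 = 31 → 1520/31
APPEND 22: p_2 = 22·1520 + 49 = 33489, q_2 = 22·31 + 1 = 683 → 33489/683
APPEND 37: p_3 = 37·33489 + 1520 = 1240613, q_3 = 37·683 + 31 = 25302 → 1240613/25302
APPEND 25: p_4 = 25·1240613 + 33489 = 31048814, q_4 = 25·25302 + 683 = 633233 → 31048814/633233
APPEND 28: p_5 = 28·31048814 + 1240613 = 870607405, q_5 = 28·633233 + 25302 = 17755826 → 870607405/17755826
APPEND 10: p_6 = 10·870607405 + 31048814 = 8737122864, q_6 = 10·17755826 + 633233 = 178191493 → 8737122864/178191493
APPEND 7: p_7 = 7·8737122864 + 870607405 = 62030467453, q_7 = 7·178191493 + 17755826 = 1265096277 → 62030467453/1265096277
APPEND 39: p_8 = 39·62030467453 + 8737122864 = 2427925353531, q_8 = 39·1265096277 + 178191493 = 49516946296 → 2427925353531/49516946296
APPEND 28: p_9 = 28·2427925353531 + 62030467453 = 68043940366321, q_9 = 28·49516946296 + 1265096277 = 1387739592565 → 68043940366321/1387739592565
APPEND 8: p_10 = 8·68043940366321 + 2427925353531 = 546779448284099, q_10 = 8·1387739592565 + 49516946296 = 11151433686816 → 546779448284099/11151433686816
APPEND 2: p_11 = 2·546779448284099 + 68043940366321 = 1161602836934519, q_11 = 2·11151433686816 + 1387739592565 = 23690606966197 → 1161602836934519/23690606966197
APPEND 32: p_12 = 32·1161602836934519 + 546779448284099 = 37718070230188707, q_12 = 32·23690606966197 + 11151433686816 = 769250856605120 → 37718070230188707/769250856605120
APPEND 22: p_13 = 22·37718070230188707 + 1161602836934519 = 830959147901086073, q_13 = 22·769250856605120 + 23690606966197 = 16947209452278837 → 830959147901086073/16947209452278837
APPEND 23: p_14 = 23·830959147901086073 + 37718070230188707 = 19149778471955168386, q_14 = 23·16947209452278837 + 769250856605120 = 390555068259018371 → 19149778471955168386/390555068259018371
APPEND 48: p_15 = 48·19149778471955168386 + 830959147901086073 = 920020325801749168601, q_15 = 48·390555068259018371 + 16947209452278837 = 18763590485885160645 → 920020325801749168601/18763590485885160645
APPEND 50: p_16 = 50·920020325801749168601 + 19149778471955168386 = 46020166068559413598436, q_16 = 50·18763590485885160645 + 390555068259018371 = 938570079362517050621 → 46020166068559413598436/938570079362517050621
APPEND 5: p_17 = 5·46020166068559413598436 + 920020325801749168601 = 231020850668598817160781, q_17 = 5·938570079362517050621 + 18763590485885160645 = 4711613987298470413750 → 231020850668598817160781/4711613987298470413750

49/1
1520/31
33489/683
1240613/25302
2427925353531/49516946296
546779448284099/11151433686816
1161602836934519/23690606966197
231020850668598817160781/4711613987298470413750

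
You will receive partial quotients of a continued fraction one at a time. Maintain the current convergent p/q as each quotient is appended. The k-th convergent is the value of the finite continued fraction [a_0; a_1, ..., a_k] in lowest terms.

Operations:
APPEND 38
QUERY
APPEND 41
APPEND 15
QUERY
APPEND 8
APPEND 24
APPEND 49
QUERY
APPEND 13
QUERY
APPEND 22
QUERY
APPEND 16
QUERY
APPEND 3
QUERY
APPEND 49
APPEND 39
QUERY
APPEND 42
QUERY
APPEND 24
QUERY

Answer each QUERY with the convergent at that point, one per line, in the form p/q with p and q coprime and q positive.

APPEND 38: p_0 = 38·1 + 0 = 38, q_0 = 38·0 + 1 = 1 → 38/1
APPEND 41: p_1 = 41·38 + 1 = 1559, q_1 = 41·1 + 0 = 41 → 1559/41
APPEND 15: p_2 = 15·1559 + 38 = 23423, q_2 = 15·41 + 1 = 616 → 23423/616
APPEND 8: p_3 = 8·23423 + 1559 = 188943, q_3 = 8·616 + 41 = 4969 → 188943/4969
APPEND 24: p_4 = 24·188943 + 23423 = 4558055, q_4 = 24·4969 + 616 = 119872 → 4558055/119872
APPEND 49: p_5 = 49·4558055 + 188943 = 223533638, q_5 = 49·119872 + 4969 = 5878697 → 223533638/5878697
APPEND 13: p_6 = 13·223533638 + 4558055 = 2910495349, q_6 = 13·5878697 + 119872 = 76542933 → 2910495349/76542933
APPEND 22: p_7 = 22·2910495349 + 223533638 = 64254431316, q_7 = 22·76542933 + 5878697 = 1689823223 → 64254431316/1689823223
APPEND 16: p_8 = 16·64254431316 + 2910495349 = 1030981396405, q_8 = 16·1689823223 + 76542933 = 27113714501 → 1030981396405/27113714501
APPEND 3: p_9 = 3·1030981396405 + 64254431316 = 3157198620531, q_9 = 3·27113714501 + 1689823223 = 83030966726 → 3157198620531/83030966726
APPEND 49: p_10 = 49·3157198620531 + 1030981396405 = 155733713802424, q_10 = 49·83030966726 + 27113714501 = 4095631084075 → 155733713802424/4095631084075
APPEND 39: p_11 = 39·155733713802424 + 3157198620531 = 6076772036915067, q_11 = 39·4095631084075 + 83030966726 = 159812643245651 → 6076772036915067/159812643245651
APPEND 42: p_12 = 42·6076772036915067 + 155733713802424 = 255380159264235238, q_12 = 42·159812643245651 + 4095631084075 = 6716226647401417 → 255380159264235238/6716226647401417
APPEND 24: p_13 = 24·255380159264235238 + 6076772036915067 = 6135200594378560779, q_13 = 24·6716226647401417 + 159812643245651 = 161349252180879659 → 6135200594378560779/161349252180879659

38/1
23423/616
223533638/5878697
2910495349/76542933
64254431316/1689823223
1030981396405/27113714501
3157198620531/83030966726
6076772036915067/159812643245651
255380159264235238/6716226647401417
6135200594378560779/161349252180879659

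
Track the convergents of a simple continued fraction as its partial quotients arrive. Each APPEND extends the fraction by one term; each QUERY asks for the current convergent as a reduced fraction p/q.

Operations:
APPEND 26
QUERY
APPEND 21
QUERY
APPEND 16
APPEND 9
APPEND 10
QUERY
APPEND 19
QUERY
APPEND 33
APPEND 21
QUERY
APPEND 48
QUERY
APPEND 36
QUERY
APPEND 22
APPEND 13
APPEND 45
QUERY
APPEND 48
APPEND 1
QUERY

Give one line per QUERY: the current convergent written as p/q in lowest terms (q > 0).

26/1
547/21
804268/30877
15360641/589717
10677174482/409912015
513012080557/19695268258
18479112074534/709439569303
239364897987452760/9189561135272099
11734190175707623739/450492360823210166

APPEND 26: p_0 = 26·1 + 0 = 26, q_0 = 26·0 + 1 = 1 → 26/1
APPEND 21: p_1 = 21·26 + 1 = 547, q_1 = 21·1 + 0 = 21 → 547/21
APPEND 16: p_2 = 16·547 + 26 = 8778, q_2 = 16·21 + 1 = 337 → 8778/337
APPEND 9: p_3 = 9·8778 + 547 = 79549, q_3 = 9·337 + 21 = 3054 → 79549/3054
APPEND 10: p_4 = 10·79549 + 8778 = 804268, q_4 = 10·3054 + 337 = 30877 → 804268/30877
APPEND 19: p_5 = 19·804268 + 79549 = 15360641, q_5 = 19·30877 + 3054 = 589717 → 15360641/589717
APPEND 33: p_6 = 33·15360641 + 804268 = 507705421, q_6 = 33·589717 + 30877 = 19491538 → 507705421/19491538
APPEND 21: p_7 = 21·507705421 + 15360641 = 10677174482, q_7 = 21·19491538 + 589717 = 409912015 → 10677174482/409912015
APPEND 48: p_8 = 48·10677174482 + 507705421 = 513012080557, q_8 = 48·409912015 + 19491538 = 19695268258 → 513012080557/19695268258
APPEND 36: p_9 = 36·513012080557 + 10677174482 = 18479112074534, q_9 = 36·19695268258 + 409912015 = 709439569303 → 18479112074534/709439569303
APPEND 22: p_10 = 22·18479112074534 + 513012080557 = 407053477720305, q_10 = 22·709439569303 + 19695268258 = 15627365792924 → 407053477720305/15627365792924
APPEND 13: p_11 = 13·407053477720305 + 18479112074534 = 5310174322438499, q_11 = 13·15627365792924 + 709439569303 = 203865194877315 → 5310174322438499/203865194877315
APPEND 45: p_12 = 45·5310174322438499 + 407053477720305 = 239364897987452760, q_12 = 45·203865194877315 + 15627365792924 = 9189561135272099 → 239364897987452760/9189561135272099
APPEND 48: p_13 = 48·239364897987452760 + 5310174322438499 = 11494825277720170979, q_13 = 48·9189561135272099 + 203865194877315 = 441302799687938067 → 11494825277720170979/441302799687938067
APPEND 1: p_14 = 1·11494825277720170979 + 239364897987452760 = 11734190175707623739, q_14 = 1·441302799687938067 + 9189561135272099 = 450492360823210166 → 11734190175707623739/450492360823210166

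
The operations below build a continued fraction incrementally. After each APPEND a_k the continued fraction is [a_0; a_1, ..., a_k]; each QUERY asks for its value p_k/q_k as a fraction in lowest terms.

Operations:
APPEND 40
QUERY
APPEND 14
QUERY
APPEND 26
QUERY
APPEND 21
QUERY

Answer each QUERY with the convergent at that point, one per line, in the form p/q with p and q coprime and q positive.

APPEND 40: p_0 = 40·1 + 0 = 40, q_0 = 40·0 + 1 = 1 → 40/1
APPEND 14: p_1 = 14·40 + 1 = 561, q_1 = 14·1 + 0 = 14 → 561/14
APPEND 26: p_2 = 26·561 + 40 = 14626, q_2 = 26·14 + 1 = 365 → 14626/365
APPEND 21: p_3 = 21·14626 + 561 = 307707, q_3 = 21·365 + 14 = 7679 → 307707/7679

40/1
561/14
14626/365
307707/7679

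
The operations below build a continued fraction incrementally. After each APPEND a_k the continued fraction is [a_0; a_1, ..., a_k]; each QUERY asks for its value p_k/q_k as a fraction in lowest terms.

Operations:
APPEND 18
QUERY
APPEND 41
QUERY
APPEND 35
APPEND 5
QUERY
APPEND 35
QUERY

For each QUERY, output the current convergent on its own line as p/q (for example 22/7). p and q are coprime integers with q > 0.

APPEND 18: p_0 = 18·1 + 0 = 18, q_0 = 18·0 + 1 = 1 → 18/1
APPEND 41: p_1 = 41·18 + 1 = 739, q_1 = 41·1 + 0 = 41 → 739/41
APPEND 35: p_2 = 35·739 + 18 = 25883, q_2 = 35·41 + 1 = 1436 → 25883/1436
APPEND 5: p_3 = 5·25883 + 739 = 130154, q_3 = 5·1436 + 41 = 7221 → 130154/7221
APPEND 35: p_4 = 35·130154 + 25883 = 4581273, q_4 = 35·7221 + 1436 = 254171 → 4581273/254171

18/1
739/41
130154/7221
4581273/254171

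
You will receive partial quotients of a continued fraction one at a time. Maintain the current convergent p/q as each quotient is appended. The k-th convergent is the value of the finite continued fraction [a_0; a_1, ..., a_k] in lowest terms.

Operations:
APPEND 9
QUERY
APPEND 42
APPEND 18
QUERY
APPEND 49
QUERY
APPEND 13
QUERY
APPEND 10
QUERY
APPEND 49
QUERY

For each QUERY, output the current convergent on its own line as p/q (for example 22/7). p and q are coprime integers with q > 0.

9/1
6831/757
335098/37135
4363105/483512
43966148/4872255
2158704357/239224007

APPEND 9: p_0 = 9·1 + 0 = 9, q_0 = 9·0 + 1 = 1 → 9/1
APPEND 42: p_1 = 42·9 + 1 = 379, q_1 = 42·1 + 0 = 42 → 379/42
APPEND 18: p_2 = 18·379 + 9 = 6831, q_2 = 18·42 + 1 = 757 → 6831/757
APPEND 49: p_3 = 49·6831 + 379 = 335098, q_3 = 49·757 + 42 = 37135 → 335098/37135
APPEND 13: p_4 = 13·335098 + 6831 = 4363105, q_4 = 13·37135 + 757 = 483512 → 4363105/483512
APPEND 10: p_5 = 10·4363105 + 335098 = 43966148, q_5 = 10·483512 + 37135 = 4872255 → 43966148/4872255
APPEND 49: p_6 = 49·43966148 + 4363105 = 2158704357, q_6 = 49·4872255 + 483512 = 239224007 → 2158704357/239224007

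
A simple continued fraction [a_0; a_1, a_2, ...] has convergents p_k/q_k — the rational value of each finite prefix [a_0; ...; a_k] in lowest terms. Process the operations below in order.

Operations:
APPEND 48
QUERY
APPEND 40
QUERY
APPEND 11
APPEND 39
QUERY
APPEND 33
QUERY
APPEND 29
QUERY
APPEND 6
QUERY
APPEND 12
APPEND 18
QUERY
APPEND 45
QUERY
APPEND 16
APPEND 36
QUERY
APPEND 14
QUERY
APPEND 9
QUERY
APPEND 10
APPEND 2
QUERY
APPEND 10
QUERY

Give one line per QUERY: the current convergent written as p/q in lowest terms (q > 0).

APPEND 48: p_0 = 48·1 + 0 = 48, q_0 = 48·0 + 1 = 1 → 48/1
APPEND 40: p_1 = 40·48 + 1 = 1921, q_1 = 40·1 + 0 = 40 → 1921/40
APPEND 11: p_2 = 11·1921 + 48 = 21179, q_2 = 11·40 + 1 = 441 → 21179/441
APPEND 39: p_3 = 39·21179 + 1921 = 827902, q_3 = 39·441 + 40 = 17239 → 827902/17239
APPEND 33: p_4 = 33·827902 + 21179 = 27341945, q_4 = 33·17239 + 441 = 569328 → 27341945/569328
APPEND 29: p_5 = 29·27341945 + 827902 = 793744307, q_5 = 29·569328 + 17239 = 16527751 → 793744307/16527751
APPEND 6: p_6 = 6·793744307 + 27341945 = 4789807787, q_6 = 6·16527751 + 569328 = 99735834 → 4789807787/99735834
APPEND 12: p_7 = 12·4789807787 + 793744307 = 58271437751, q_7 = 12·99735834 + 16527751 = 1213357759 → 58271437751/1213357759
APPEND 18: p_8 = 18·58271437751 + 4789807787 = 1053675687305, q_8 = 18·1213357759 + 99735834 = 21940175496 → 1053675687305/21940175496
APPEND 45: p_9 = 45·1053675687305 + 58271437751 = 47473677366476, q_9 = 45·21940175496 + 1213357759 = 988521255079 → 47473677366476/988521255079
APPEND 16: p_10 = 16·47473677366476 + 1053675687305 = 760632513550921, q_10 = 16·988521255079 + 21940175496 = 15838280256760 → 760632513550921/15838280256760
APPEND 36: p_11 = 36·760632513550921 + 47473677366476 = 27430244165199632, q_11 = 36·15838280256760 + 988521255079 = 571166610498439 → 27430244165199632/571166610498439
APPEND 14: p_12 = 14·27430244165199632 + 760632513550921 = 384784050826345769, q_12 = 14·571166610498439 + 15838280256760 = 8012170827234906 → 384784050826345769/8012170827234906
APPEND 9: p_13 = 9·384784050826345769 + 27430244165199632 = 3490486701602311553, q_13 = 9·8012170827234906 + 571166610498439 = 72680704055612593 → 3490486701602311553/72680704055612593
APPEND 10: p_14 = 10·3490486701602311553 + 384784050826345769 = 35289651066849461299, q_14 = 10·72680704055612593 + 8012170827234906 = 734819211383360836 → 35289651066849461299/734819211383360836
APPEND 2: p_15 = 2·35289651066849461299 + 3490486701602311553 = 74069788835301234151, q_15 = 2·734819211383360836 + 72680704055612593 = 1542319126822334265 → 74069788835301234151/1542319126822334265
APPEND 10: p_16 = 10·74069788835301234151 + 35289651066849461299 = 775987539419861802809, q_16 = 10·1542319126822334265 + 734819211383360836 = 16158010479606703486 → 775987539419861802809/16158010479606703486

48/1
1921/40
827902/17239
27341945/569328
793744307/16527751
4789807787/99735834
1053675687305/21940175496
47473677366476/988521255079
27430244165199632/571166610498439
384784050826345769/8012170827234906
3490486701602311553/72680704055612593
74069788835301234151/1542319126822334265
775987539419861802809/16158010479606703486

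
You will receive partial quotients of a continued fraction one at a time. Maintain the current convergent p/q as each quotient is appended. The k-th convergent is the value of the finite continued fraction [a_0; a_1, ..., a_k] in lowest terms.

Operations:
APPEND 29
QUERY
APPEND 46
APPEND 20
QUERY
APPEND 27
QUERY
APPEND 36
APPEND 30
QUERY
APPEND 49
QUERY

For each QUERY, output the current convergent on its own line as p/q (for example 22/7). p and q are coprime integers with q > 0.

APPEND 29: p_0 = 29·1 + 0 = 29, q_0 = 29·0 + 1 = 1 → 29/1
APPEND 46: p_1 = 46·29 + 1 = 1335, q_1 = 46·1 + 0 = 46 → 1335/46
APPEND 20: p_2 = 20·1335 + 29 = 26729, q_2 = 20·46 + 1 = 921 → 26729/921
APPEND 27: p_3 = 27·26729 + 1335 = 723018, q_3 = 27·921 + 46 = 24913 → 723018/24913
APPEND 36: p_4 = 36·723018 + 26729 = 26055377, q_4 = 36·24913 + 921 = 897789 → 26055377/897789
APPEND 30: p_5 = 30·26055377 + 723018 = 782384328, q_5 = 30·897789 + 24913 = 26958583 → 782384328/26958583
APPEND 49: p_6 = 49·782384328 + 26055377 = 38362887449, q_6 = 49·26958583 + 897789 = 1321868356 → 38362887449/1321868356

29/1
26729/921
723018/24913
782384328/26958583
38362887449/1321868356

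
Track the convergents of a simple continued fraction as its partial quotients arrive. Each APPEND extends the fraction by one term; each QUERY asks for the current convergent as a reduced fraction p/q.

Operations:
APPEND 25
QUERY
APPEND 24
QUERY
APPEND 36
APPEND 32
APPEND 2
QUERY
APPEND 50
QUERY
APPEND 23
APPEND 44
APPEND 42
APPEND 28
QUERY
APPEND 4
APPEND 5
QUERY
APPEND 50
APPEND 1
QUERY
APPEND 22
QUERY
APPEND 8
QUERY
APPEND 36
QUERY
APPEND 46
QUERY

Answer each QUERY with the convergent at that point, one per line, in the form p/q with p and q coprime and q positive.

25/1
601/24
1409167/56273
71152103/2841354
84953562910607/3392494889298
1799182218234697/71847680911273
92101138861034365/3677922763679318
2116527011585555698/84520375883713041
17024317231545479949/679840929833383646
614991947347222833862/24558793849885524297
28306653895203795837601/1130384358024567501308

APPEND 25: p_0 = 25·1 + 0 = 25, q_0 = 25·0 + 1 = 1 → 25/1
APPEND 24: p_1 = 24·25 + 1 = 601, q_1 = 24·1 + 0 = 24 → 601/24
APPEND 36: p_2 = 36·601 + 25 = 21661, q_2 = 36·24 + 1 = 865 → 21661/865
APPEND 32: p_3 = 32·21661 + 601 = 693753, q_3 = 32·865 + 24 = 27704 → 693753/27704
APPEND 2: p_4 = 2·693753 + 21661 = 1409167, q_4 = 2·27704 + 865 = 56273 → 1409167/56273
APPEND 50: p_5 = 50·1409167 + 693753 = 71152103, q_5 = 50·56273 + 27704 = 2841354 → 71152103/2841354
APPEND 23: p_6 = 23·71152103 + 1409167 = 1637907536, q_6 = 23·2841354 + 56273 = 65407415 → 1637907536/65407415
APPEND 44: p_7 = 44·1637907536 + 71152103 = 72139083687, q_7 = 44·65407415 + 2841354 = 2880767614 → 72139083687/2880767614
APPEND 42: p_8 = 42·72139083687 + 1637907536 = 3031479422390, q_8 = 42·2880767614 + 65407415 = 121057647203 → 3031479422390/121057647203
APPEND 28: p_9 = 28·3031479422390 + 72139083687 = 84953562910607, q_9 = 28·121057647203 + 2880767614 = 3392494889298 → 84953562910607/3392494889298
APPEND 4: p_10 = 4·84953562910607 + 3031479422390 = 342845731064818, q_10 = 4·3392494889298 + 121057647203 = 13691037204395 → 342845731064818/13691037204395
APPEND 5: p_11 = 5·342845731064818 + 84953562910607 = 1799182218234697, q_11 = 5·13691037204395 + 3392494889298 = 71847680911273 → 1799182218234697/71847680911273
APPEND 50: p_12 = 50·1799182218234697 + 342845731064818 = 90301956642799668, q_12 = 50·71847680911273 + 13691037204395 = 3606075082768045 → 90301956642799668/3606075082768045
APPEND 1: p_13 = 1·90301956642799668 + 1799182218234697 = 92101138861034365, q_13 = 1·3606075082768045 + 71847680911273 = 3677922763679318 → 92101138861034365/3677922763679318
APPEND 22: p_14 = 22·92101138861034365 + 90301956642799668 = 2116527011585555698, q_14 = 22·3677922763679318 + 3606075082768045 = 84520375883713041 → 2116527011585555698/84520375883713041
APPEND 8: p_15 = 8·2116527011585555698 + 92101138861034365 = 17024317231545479949, q_15 = 8·84520375883713041 + 3677922763679318 = 679840929833383646 → 17024317231545479949/679840929833383646
APPEND 36: p_16 = 36·17024317231545479949 + 2116527011585555698 = 614991947347222833862, q_16 = 36·679840929833383646 + 84520375883713041 = 24558793849885524297 → 614991947347222833862/24558793849885524297
APPEND 46: p_17 = 46·614991947347222833862 + 17024317231545479949 = 28306653895203795837601, q_17 = 46·24558793849885524297 + 679840929833383646 = 1130384358024567501308 → 28306653895203795837601/1130384358024567501308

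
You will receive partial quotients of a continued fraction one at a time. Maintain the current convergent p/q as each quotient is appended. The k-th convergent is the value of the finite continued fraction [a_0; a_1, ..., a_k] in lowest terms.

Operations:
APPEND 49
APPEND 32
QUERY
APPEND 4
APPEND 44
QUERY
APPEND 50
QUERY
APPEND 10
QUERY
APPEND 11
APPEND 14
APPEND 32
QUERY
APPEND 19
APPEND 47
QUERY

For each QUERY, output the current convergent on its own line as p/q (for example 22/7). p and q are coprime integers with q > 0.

APPEND 49: p_0 = 49·1 + 0 = 49, q_0 = 49·0 + 1 = 1 → 49/1
APPEND 32: p_1 = 32·49 + 1 = 1569, q_1 = 32·1 + 0 = 32 → 1569/32
APPEND 4: p_2 = 4·1569 + 49 = 6325, q_2 = 4·32 + 1 = 129 → 6325/129
APPEND 44: p_3 = 44·6325 + 1569 = 279869, q_3 = 44·129 + 32 = 5708 → 279869/5708
APPEND 50: p_4 = 50·279869 + 6325 = 13999775, q_4 = 50·5708 + 129 = 285529 → 13999775/285529
APPEND 10: p_5 = 10·13999775 + 279869 = 140277619, q_5 = 10·285529 + 5708 = 2860998 → 140277619/2860998
APPEND 11: p_6 = 11·140277619 + 13999775 = 1557053584, q_6 = 11·2860998 + 285529 = 31756507 → 1557053584/31756507
APPEND 14: p_7 = 14·1557053584 + 140277619 = 21939027795, q_7 = 14·31756507 + 2860998 = 447452096 → 21939027795/447452096
APPEND 32: p_8 = 32·21939027795 + 1557053584 = 703605943024, q_8 = 32·447452096 + 31756507 = 14350223579 → 703605943024/14350223579
APPEND 19: p_9 = 19·703605943024 + 21939027795 = 13390451945251, q_9 = 19·14350223579 + 447452096 = 273101700097 → 13390451945251/273101700097
APPEND 47: p_10 = 47·13390451945251 + 703605943024 = 630054847369821, q_10 = 47·273101700097 + 14350223579 = 12850130128138 → 630054847369821/12850130128138

1569/32
279869/5708
13999775/285529
140277619/2860998
703605943024/14350223579
630054847369821/12850130128138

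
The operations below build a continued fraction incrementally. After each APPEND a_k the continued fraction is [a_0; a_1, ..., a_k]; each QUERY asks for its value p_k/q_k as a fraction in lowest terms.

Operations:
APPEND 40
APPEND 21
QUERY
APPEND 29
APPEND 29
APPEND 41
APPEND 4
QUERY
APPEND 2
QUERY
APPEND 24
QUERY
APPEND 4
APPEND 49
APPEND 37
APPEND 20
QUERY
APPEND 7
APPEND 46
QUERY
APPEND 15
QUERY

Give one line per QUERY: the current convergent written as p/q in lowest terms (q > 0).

APPEND 40: p_0 = 40·1 + 0 = 40, q_0 = 40·0 + 1 = 1 → 40/1
APPEND 21: p_1 = 21·40 + 1 = 841, q_1 = 21·1 + 0 = 21 → 841/21
APPEND 29: p_2 = 29·841 + 40 = 24429, q_2 = 29·21 + 1 = 610 → 24429/610
APPEND 29: p_3 = 29·24429 + 841 = 709282, q_3 = 29·610 + 21 = 17711 → 709282/17711
APPEND 41: p_4 = 41·709282 + 24429 = 29104991, q_4 = 41·17711 + 610 = 726761 → 29104991/726761
APPEND 4: p_5 = 4·29104991 + 709282 = 117129246, q_5 = 4·726761 + 17711 = 2924755 → 117129246/2924755
APPEND 2: p_6 = 2·117129246 + 29104991 = 263363483, q_6 = 2·2924755 + 726761 = 6576271 → 263363483/6576271
APPEND 24: p_7 = 24·263363483 + 117129246 = 6437852838, q_7 = 24·6576271 + 2924755 = 160755259 → 6437852838/160755259
APPEND 4: p_8 = 4·6437852838 + 263363483 = 26014774835, q_8 = 4·160755259 + 6576271 = 649597307 → 26014774835/649597307
APPEND 49: p_9 = 49·26014774835 + 6437852838 = 1281161819753, q_9 = 49·649597307 + 160755259 = 31991023302 → 1281161819753/31991023302
APPEND 37: p_10 = 37·1281161819753 + 26014774835 = 47429002105696, q_10 = 37·31991023302 + 649597307 = 1184317459481 → 47429002105696/1184317459481
APPEND 20: p_11 = 20·47429002105696 + 1281161819753 = 949861203933673, q_11 = 20·1184317459481 + 31991023302 = 23718340212922 → 949861203933673/23718340212922
APPEND 7: p_12 = 7·949861203933673 + 47429002105696 = 6696457429641407, q_12 = 7·23718340212922 + 1184317459481 = 167212698949935 → 6696457429641407/167212698949935
APPEND 46: p_13 = 46·6696457429641407 + 949861203933673 = 308986902967438395, q_13 = 46·167212698949935 + 23718340212922 = 7715502491909932 → 308986902967438395/7715502491909932
APPEND 15: p_14 = 15·308986902967438395 + 6696457429641407 = 4641500001941217332, q_14 = 15·7715502491909932 + 167212698949935 = 115899750077598915 → 4641500001941217332/115899750077598915

841/21
117129246/2924755
263363483/6576271
6437852838/160755259
949861203933673/23718340212922
308986902967438395/7715502491909932
4641500001941217332/115899750077598915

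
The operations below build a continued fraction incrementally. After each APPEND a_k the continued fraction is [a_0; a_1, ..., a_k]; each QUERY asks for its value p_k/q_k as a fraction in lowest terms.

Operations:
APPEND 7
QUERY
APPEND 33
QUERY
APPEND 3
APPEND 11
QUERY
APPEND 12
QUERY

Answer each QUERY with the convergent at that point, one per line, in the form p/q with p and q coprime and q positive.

APPEND 7: p_0 = 7·1 + 0 = 7, q_0 = 7·0 + 1 = 1 → 7/1
APPEND 33: p_1 = 33·7 + 1 = 232, q_1 = 33·1 + 0 = 33 → 232/33
APPEND 3: p_2 = 3·232 + 7 = 703, q_2 = 3·33 + 1 = 100 → 703/100
APPEND 11: p_3 = 11·703 + 232 = 7965, q_3 = 11·100 + 33 = 1133 → 7965/1133
APPEND 12: p_4 = 12·7965 + 703 = 96283, q_4 = 12·1133 + 100 = 13696 → 96283/13696

7/1
232/33
7965/1133
96283/13696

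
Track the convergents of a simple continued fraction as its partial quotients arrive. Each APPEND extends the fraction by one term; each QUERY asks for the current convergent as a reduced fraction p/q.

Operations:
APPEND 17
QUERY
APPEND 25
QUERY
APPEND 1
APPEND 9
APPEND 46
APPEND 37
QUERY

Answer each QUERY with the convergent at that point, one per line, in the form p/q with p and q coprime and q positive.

APPEND 17: p_0 = 17·1 + 0 = 17, q_0 = 17·0 + 1 = 1 → 17/1
APPEND 25: p_1 = 25·17 + 1 = 426, q_1 = 25·1 + 0 = 25 → 426/25
APPEND 1: p_2 = 1·426 + 17 = 443, q_2 = 1·25 + 1 = 26 → 443/26
APPEND 9: p_3 = 9·443 + 426 = 4413, q_3 = 9·26 + 25 = 259 → 4413/259
APPEND 46: p_4 = 46·4413 + 443 = 203441, q_4 = 46·259 + 26 = 11940 → 203441/11940
APPEND 37: p_5 = 37·203441 + 4413 = 7531730, q_5 = 37·11940 + 259 = 442039 → 7531730/442039

17/1
426/25
7531730/442039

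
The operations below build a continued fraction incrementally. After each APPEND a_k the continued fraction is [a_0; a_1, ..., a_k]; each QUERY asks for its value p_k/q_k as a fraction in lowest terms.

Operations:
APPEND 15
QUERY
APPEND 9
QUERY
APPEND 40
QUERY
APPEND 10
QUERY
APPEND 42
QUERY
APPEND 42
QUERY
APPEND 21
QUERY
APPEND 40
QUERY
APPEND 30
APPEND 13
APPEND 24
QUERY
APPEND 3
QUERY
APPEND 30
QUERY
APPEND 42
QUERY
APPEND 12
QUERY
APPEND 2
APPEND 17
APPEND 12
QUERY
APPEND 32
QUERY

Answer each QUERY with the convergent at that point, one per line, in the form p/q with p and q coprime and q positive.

APPEND 15: p_0 = 15·1 + 0 = 15, q_0 = 15·0 + 1 = 1 → 15/1
APPEND 9: p_1 = 9·15 + 1 = 136, q_1 = 9·1 + 0 = 9 → 136/9
APPEND 40: p_2 = 40·136 + 15 = 5455, q_2 = 40·9 + 1 = 361 → 5455/361
APPEND 10: p_3 = 10·5455 + 136 = 54686, q_3 = 10·361 + 9 = 3619 → 54686/3619
APPEND 42: p_4 = 42·54686 + 5455 = 2302267, q_4 = 42·3619 + 361 = 152359 → 2302267/152359
APPEND 42: p_5 = 42·2302267 + 54686 = 96749900, q_5 = 42·152359 + 3619 = 6402697 → 96749900/6402697
APPEND 21: p_6 = 21·96749900 + 2302267 = 2034050167, q_6 = 21·6402697 + 152359 = 134608996 → 2034050167/134608996
APPEND 40: p_7 = 40·2034050167 + 96749900 = 81458756580, q_7 = 40·134608996 + 6402697 = 5390762537 → 81458756580/5390762537
APPEND 30: p_8 = 30·81458756580 + 2034050167 = 2445796747567, q_8 = 30·5390762537 + 134608996 = 161857485106 → 2445796747567/161857485106
APPEND 13: p_9 = 13·2445796747567 + 81458756580 = 31876816474951, q_9 = 13·161857485106 + 5390762537 = 2109538068915 → 31876816474951/2109538068915
APPEND 24: p_10 = 24·31876816474951 + 2445796747567 = 767489392146391, q_10 = 24·2109538068915 + 161857485106 = 50790771139066 → 767489392146391/50790771139066
APPEND 3: p_11 = 3·767489392146391 + 31876816474951 = 2334344992914124, q_11 = 3·50790771139066 + 2109538068915 = 154481851486113 → 2334344992914124/154481851486113
APPEND 30: p_12 = 30·2334344992914124 + 767489392146391 = 70797839179570111, q_12 = 30·154481851486113 + 50790771139066 = 4685246315722456 → 70797839179570111/4685246315722456
APPEND 42: p_13 = 42·70797839179570111 + 2334344992914124 = 2975843590534858786, q_13 = 42·4685246315722456 + 154481851486113 = 196934827111829265 → 2975843590534858786/196934827111829265
APPEND 12: p_14 = 12·2975843590534858786 + 70797839179570111 = 35780920925597875543, q_14 = 12·196934827111829265 + 4685246315722456 = 2367903171657673636 → 35780920925597875543/2367903171657673636
APPEND 2: p_15 = 2·35780920925597875543 + 2975843590534858786 = 74537685441730609872, q_15 = 2·2367903171657673636 + 196934827111829265 = 4932741170427176537 → 74537685441730609872/4932741170427176537
APPEND 17: p_16 = 17·74537685441730609872 + 35780920925597875543 = 1302921573435018243367, q_16 = 17·4932741170427176537 + 2367903171657673636 = 86224503068919674765 → 1302921573435018243367/86224503068919674765
APPEND 12: p_17 = 12·1302921573435018243367 + 74537685441730609872 = 15709596566661949530276, q_17 = 12·86224503068919674765 + 4932741170427176537 = 1039626777997463273717 → 15709596566661949530276/1039626777997463273717
APPEND 32: p_18 = 32·15709596566661949530276 + 1302921573435018243367 = 504010011706617403212199, q_18 = 32·1039626777997463273717 + 86224503068919674765 = 33354281398987744433709 → 504010011706617403212199/33354281398987744433709

15/1
136/9
5455/361
54686/3619
2302267/152359
96749900/6402697
2034050167/134608996
81458756580/5390762537
767489392146391/50790771139066
2334344992914124/154481851486113
70797839179570111/4685246315722456
2975843590534858786/196934827111829265
35780920925597875543/2367903171657673636
15709596566661949530276/1039626777997463273717
504010011706617403212199/33354281398987744433709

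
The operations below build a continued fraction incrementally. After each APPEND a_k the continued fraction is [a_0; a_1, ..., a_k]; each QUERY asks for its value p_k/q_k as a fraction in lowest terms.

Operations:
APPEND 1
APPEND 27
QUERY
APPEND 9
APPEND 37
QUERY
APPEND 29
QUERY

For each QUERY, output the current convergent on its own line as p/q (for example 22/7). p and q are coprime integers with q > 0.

APPEND 1: p_0 = 1·1 + 0 = 1, q_0 = 1·0 + 1 = 1 → 1/1
APPEND 27: p_1 = 27·1 + 1 = 28, q_1 = 27·1 + 0 = 27 → 28/27
APPEND 9: p_2 = 9·28 + 1 = 253, q_2 = 9·27 + 1 = 244 → 253/244
APPEND 37: p_3 = 37·253 + 28 = 9389, q_3 = 37·244 + 27 = 9055 → 9389/9055
APPEND 29: p_4 = 29·9389 + 253 = 272534, q_4 = 29·9055 + 244 = 262839 → 272534/262839

28/27
9389/9055
272534/262839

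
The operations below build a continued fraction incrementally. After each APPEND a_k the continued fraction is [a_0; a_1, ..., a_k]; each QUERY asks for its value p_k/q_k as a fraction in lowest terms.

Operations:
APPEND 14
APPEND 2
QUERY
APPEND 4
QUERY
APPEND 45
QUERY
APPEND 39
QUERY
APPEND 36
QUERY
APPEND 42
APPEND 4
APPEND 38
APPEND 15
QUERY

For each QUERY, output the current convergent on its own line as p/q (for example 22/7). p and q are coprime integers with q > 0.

29/2
130/9
5879/407
229411/15882
8264675/572159
803267033964/55609744229

APPEND 14: p_0 = 14·1 + 0 = 14, q_0 = 14·0 + 1 = 1 → 14/1
APPEND 2: p_1 = 2·14 + 1 = 29, q_1 = 2·1 + 0 = 2 → 29/2
APPEND 4: p_2 = 4·29 + 14 = 130, q_2 = 4·2 + 1 = 9 → 130/9
APPEND 45: p_3 = 45·130 + 29 = 5879, q_3 = 45·9 + 2 = 407 → 5879/407
APPEND 39: p_4 = 39·5879 + 130 = 229411, q_4 = 39·407 + 9 = 15882 → 229411/15882
APPEND 36: p_5 = 36·229411 + 5879 = 8264675, q_5 = 36·15882 + 407 = 572159 → 8264675/572159
APPEND 42: p_6 = 42·8264675 + 229411 = 347345761, q_6 = 42·572159 + 15882 = 24046560 → 347345761/24046560
APPEND 4: p_7 = 4·347345761 + 8264675 = 1397647719, q_7 = 4·24046560 + 572159 = 96758399 → 1397647719/96758399
APPEND 38: p_8 = 38·1397647719 + 347345761 = 53457959083, q_8 = 38·96758399 + 24046560 = 3700865722 → 53457959083/3700865722
APPEND 15: p_9 = 15·53457959083 + 1397647719 = 803267033964, q_9 = 15·3700865722 + 96758399 = 55609744229 → 803267033964/55609744229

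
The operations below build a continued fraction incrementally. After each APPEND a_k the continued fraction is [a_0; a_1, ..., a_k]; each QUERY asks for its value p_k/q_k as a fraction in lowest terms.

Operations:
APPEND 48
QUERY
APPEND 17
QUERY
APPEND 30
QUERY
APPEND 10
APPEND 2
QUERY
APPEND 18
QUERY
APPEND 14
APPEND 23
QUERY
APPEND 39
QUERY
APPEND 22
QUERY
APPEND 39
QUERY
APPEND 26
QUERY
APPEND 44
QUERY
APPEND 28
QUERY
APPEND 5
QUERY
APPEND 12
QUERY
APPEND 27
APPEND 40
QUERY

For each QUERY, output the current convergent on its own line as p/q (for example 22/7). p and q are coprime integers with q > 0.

48/1
817/17
24558/511
517352/10765
9558733/198897
3099369855/64491326
121009763959/2517957037
2665314176953/55459546140
104068262665126/2165440256497
2708440143470229/56356906215062
119275434575355202/2481869313719225
3342420608253415885/69548697690353362
16831378475842434627/350225357765486035
205318962318362631409/4272252990876185782
222623053405183701938209/4632314497447776271742

APPEND 48: p_0 = 48·1 + 0 = 48, q_0 = 48·0 + 1 = 1 → 48/1
APPEND 17: p_1 = 17·48 + 1 = 817, q_1 = 17·1 + 0 = 17 → 817/17
APPEND 30: p_2 = 30·817 + 48 = 24558, q_2 = 30·17 + 1 = 511 → 24558/511
APPEND 10: p_3 = 10·24558 + 817 = 246397, q_3 = 10·511 + 17 = 5127 → 246397/5127
APPEND 2: p_4 = 2·246397 + 24558 = 517352, q_4 = 2·5127 + 511 = 10765 → 517352/10765
APPEND 18: p_5 = 18·517352 + 246397 = 9558733, q_5 = 18·10765 + 5127 = 198897 → 9558733/198897
APPEND 14: p_6 = 14·9558733 + 517352 = 134339614, q_6 = 14·198897 + 10765 = 2795323 → 134339614/2795323
APPEND 23: p_7 = 23·134339614 + 9558733 = 3099369855, q_7 = 23·2795323 + 198897 = 64491326 → 3099369855/64491326
APPEND 39: p_8 = 39·3099369855 + 134339614 = 121009763959, q_8 = 39·64491326 + 2795323 = 2517957037 → 121009763959/2517957037
APPEND 22: p_9 = 22·121009763959 + 3099369855 = 2665314176953, q_9 = 22·2517957037 + 64491326 = 55459546140 → 2665314176953/55459546140
APPEND 39: p_10 = 39·2665314176953 + 121009763959 = 104068262665126, q_10 = 39·55459546140 + 2517957037 = 2165440256497 → 104068262665126/2165440256497
APPEND 26: p_11 = 26·104068262665126 + 2665314176953 = 2708440143470229, q_11 = 26·2165440256497 + 55459546140 = 56356906215062 → 2708440143470229/56356906215062
APPEND 44: p_12 = 44·2708440143470229 + 104068262665126 = 119275434575355202, q_12 = 44·56356906215062 + 2165440256497 = 2481869313719225 → 119275434575355202/2481869313719225
APPEND 28: p_13 = 28·119275434575355202 + 2708440143470229 = 3342420608253415885, q_13 = 28·2481869313719225 + 56356906215062 = 69548697690353362 → 3342420608253415885/69548697690353362
APPEND 5: p_14 = 5·3342420608253415885 + 119275434575355202 = 16831378475842434627, q_14 = 5·69548697690353362 + 2481869313719225 = 350225357765486035 → 16831378475842434627/350225357765486035
APPEND 12: p_15 = 12·16831378475842434627 + 3342420608253415885 = 205318962318362631409, q_15 = 12·350225357765486035 + 69548697690353362 = 4272252990876185782 → 205318962318362631409/4272252990876185782
APPEND 27: p_16 = 27·205318962318362631409 + 16831378475842434627 = 5560443361071633482670, q_16 = 27·4272252990876185782 + 350225357765486035 = 115701056111422502149 → 5560443361071633482670/115701056111422502149
APPEND 40: p_17 = 40·5560443361071633482670 + 205318962318362631409 = 222623053405183701938209, q_17 = 40·115701056111422502149 + 4272252990876185782 = 4632314497447776271742 → 222623053405183701938209/4632314497447776271742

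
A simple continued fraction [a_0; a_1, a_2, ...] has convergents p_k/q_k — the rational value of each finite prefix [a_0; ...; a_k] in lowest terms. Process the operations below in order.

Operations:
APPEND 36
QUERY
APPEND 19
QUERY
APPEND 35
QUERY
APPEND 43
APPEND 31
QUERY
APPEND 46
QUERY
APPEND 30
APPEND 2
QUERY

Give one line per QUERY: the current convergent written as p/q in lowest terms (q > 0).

36/1
685/19
24011/666
32051909/889033
1475420972/40924175
90064783110/2498152741

APPEND 36: p_0 = 36·1 + 0 = 36, q_0 = 36·0 + 1 = 1 → 36/1
APPEND 19: p_1 = 19·36 + 1 = 685, q_1 = 19·1 + 0 = 19 → 685/19
APPEND 35: p_2 = 35·685 + 36 = 24011, q_2 = 35·19 + 1 = 666 → 24011/666
APPEND 43: p_3 = 43·24011 + 685 = 1033158, q_3 = 43·666 + 19 = 28657 → 1033158/28657
APPEND 31: p_4 = 31·1033158 + 24011 = 32051909, q_4 = 31·28657 + 666 = 889033 → 32051909/889033
APPEND 46: p_5 = 46·32051909 + 1033158 = 1475420972, q_5 = 46·889033 + 28657 = 40924175 → 1475420972/40924175
APPEND 30: p_6 = 30·1475420972 + 32051909 = 44294681069, q_6 = 30·40924175 + 889033 = 1228614283 → 44294681069/1228614283
APPEND 2: p_7 = 2·44294681069 + 1475420972 = 90064783110, q_7 = 2·1228614283 + 40924175 = 2498152741 → 90064783110/2498152741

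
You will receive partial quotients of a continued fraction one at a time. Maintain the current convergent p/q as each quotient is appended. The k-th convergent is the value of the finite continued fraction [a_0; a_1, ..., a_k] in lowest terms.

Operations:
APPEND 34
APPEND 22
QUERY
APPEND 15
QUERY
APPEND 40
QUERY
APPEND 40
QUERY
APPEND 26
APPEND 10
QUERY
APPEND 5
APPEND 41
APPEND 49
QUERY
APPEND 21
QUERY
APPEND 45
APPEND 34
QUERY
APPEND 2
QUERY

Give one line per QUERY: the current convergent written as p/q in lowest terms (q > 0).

APPEND 34: p_0 = 34·1 + 0 = 34, q_0 = 34·0 + 1 = 1 → 34/1
APPEND 22: p_1 = 22·34 + 1 = 749, q_1 = 22·1 + 0 = 22 → 749/22
APPEND 15: p_2 = 15·749 + 34 = 11269, q_2 = 15·22 + 1 = 331 → 11269/331
APPEND 40: p_3 = 40·11269 + 749 = 451509, q_3 = 40·331 + 22 = 13262 → 451509/13262
APPEND 40: p_4 = 40·451509 + 11269 = 18071629, q_4 = 40·13262 + 331 = 530811 → 18071629/530811
APPEND 26: p_5 = 26·18071629 + 451509 = 470313863, q_5 = 26·530811 + 13262 = 13814348 → 470313863/13814348
APPEND 10: p_6 = 10·470313863 + 18071629 = 4721210259, q_6 = 10·13814348 + 530811 = 138674291 → 4721210259/138674291
APPEND 5: p_7 = 5·4721210259 + 470313863 = 24076365158, q_7 = 5·138674291 + 13814348 = 707185803 → 24076365158/707185803
APPEND 41: p_8 = 41·24076365158 + 4721210259 = 991852181737, q_8 = 41·707185803 + 138674291 = 29133292214 → 991852181737/29133292214
APPEND 49: p_9 = 49·991852181737 + 24076365158 = 48624833270271, q_9 = 49·29133292214 + 707185803 = 1428238504289 → 48624833270271/1428238504289
APPEND 21: p_10 = 21·48624833270271 + 991852181737 = 1022113350857428, q_10 = 21·1428238504289 + 29133292214 = 30022141882283 → 1022113350857428/30022141882283
APPEND 45: p_11 = 45·1022113350857428 + 48624833270271 = 46043725621854531, q_11 = 45·30022141882283 + 1428238504289 = 1352424623207024 → 46043725621854531/1352424623207024
APPEND 34: p_12 = 34·46043725621854531 + 1022113350857428 = 1566508784493911482, q_12 = 34·1352424623207024 + 30022141882283 = 46012459330921099 → 1566508784493911482/46012459330921099
APPEND 2: p_13 = 2·1566508784493911482 + 46043725621854531 = 3179061294609677495, q_13 = 2·46012459330921099 + 1352424623207024 = 93377343285049222 → 3179061294609677495/93377343285049222

749/22
11269/331
451509/13262
18071629/530811
4721210259/138674291
48624833270271/1428238504289
1022113350857428/30022141882283
1566508784493911482/46012459330921099
3179061294609677495/93377343285049222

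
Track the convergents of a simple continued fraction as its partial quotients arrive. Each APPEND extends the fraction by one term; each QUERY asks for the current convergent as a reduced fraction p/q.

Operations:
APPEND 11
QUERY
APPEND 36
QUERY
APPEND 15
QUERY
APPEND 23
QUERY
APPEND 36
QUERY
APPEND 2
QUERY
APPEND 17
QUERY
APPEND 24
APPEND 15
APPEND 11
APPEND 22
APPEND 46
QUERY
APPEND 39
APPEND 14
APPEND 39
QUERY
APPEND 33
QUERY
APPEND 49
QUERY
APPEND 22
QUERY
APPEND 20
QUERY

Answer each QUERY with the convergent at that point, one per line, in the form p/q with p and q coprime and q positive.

APPEND 11: p_0 = 11·1 + 0 = 11, q_0 = 11·0 + 1 = 1 → 11/1
APPEND 36: p_1 = 36·11 + 1 = 397, q_1 = 36·1 + 0 = 36 → 397/36
APPEND 15: p_2 = 15·397 + 11 = 5966, q_2 = 15·36 + 1 = 541 → 5966/541
APPEND 23: p_3 = 23·5966 + 397 = 137615, q_3 = 23·541 + 36 = 12479 → 137615/12479
APPEND 36: p_4 = 36·137615 + 5966 = 4960106, q_4 = 36·12479 + 541 = 449785 → 4960106/449785
APPEND 2: p_5 = 2·4960106 + 137615 = 10057827, q_5 = 2·449785 + 12479 = 912049 → 10057827/912049
APPEND 17: p_6 = 17·10057827 + 4960106 = 175943165, q_6 = 17·912049 + 449785 = 15954618 → 175943165/15954618
APPEND 24: p_7 = 24·175943165 + 10057827 = 4232693787, q_7 = 24·15954618 + 912049 = 383822881 → 4232693787/383822881
APPEND 15: p_8 = 15·4232693787 + 175943165 = 63666349970, q_8 = 15·383822881 + 15954618 = 5773297833 → 63666349970/5773297833
APPEND 11: p_9 = 11·63666349970 + 4232693787 = 704562543457, q_9 = 11·5773297833 + 383822881 = 63890099044 → 704562543457/63890099044
APPEND 22: p_10 = 22·704562543457 + 63666349970 = 15564042306024, q_10 = 22·63890099044 + 5773297833 = 1411355476801 → 15564042306024/1411355476801
APPEND 46: p_11 = 46·15564042306024 + 704562543457 = 716650508620561, q_11 = 46·1411355476801 + 63890099044 = 64986242031890 → 716650508620561/64986242031890
APPEND 39: p_12 = 39·716650508620561 + 15564042306024 = 27964933878507903, q_12 = 39·64986242031890 + 1411355476801 = 2535874794720511 → 27964933878507903/2535874794720511
APPEND 14: p_13 = 14·27964933878507903 + 716650508620561 = 392225724807731203, q_13 = 14·2535874794720511 + 64986242031890 = 35567233368119044 → 392225724807731203/35567233368119044
APPEND 39: p_14 = 39·392225724807731203 + 27964933878507903 = 15324768201380024820, q_14 = 39·35567233368119044 + 2535874794720511 = 1389657976151363227 → 15324768201380024820/1389657976151363227
APPEND 33: p_15 = 33·15324768201380024820 + 392225724807731203 = 506109576370348550263, q_15 = 33·1389657976151363227 + 35567233368119044 = 45894280446363105535 → 506109576370348550263/45894280446363105535
APPEND 49: p_16 = 49·506109576370348550263 + 15324768201380024820 = 24814694010348458987707, q_16 = 49·45894280446363105535 + 1389657976151363227 = 2250209399847943534442 → 24814694010348458987707/2250209399847943534442
APPEND 22: p_17 = 22·24814694010348458987707 + 506109576370348550263 = 546429377804036446279817, q_17 = 22·2250209399847943534442 + 45894280446363105535 = 49550501077101120863259 → 546429377804036446279817/49550501077101120863259
APPEND 20: p_18 = 20·546429377804036446279817 + 24814694010348458987707 = 10953402250091077384584047, q_18 = 20·49550501077101120863259 + 2250209399847943534442 = 993260230941870360799622 → 10953402250091077384584047/993260230941870360799622

11/1
397/36
5966/541
137615/12479
4960106/449785
10057827/912049
175943165/15954618
716650508620561/64986242031890
15324768201380024820/1389657976151363227
506109576370348550263/45894280446363105535
24814694010348458987707/2250209399847943534442
546429377804036446279817/49550501077101120863259
10953402250091077384584047/993260230941870360799622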